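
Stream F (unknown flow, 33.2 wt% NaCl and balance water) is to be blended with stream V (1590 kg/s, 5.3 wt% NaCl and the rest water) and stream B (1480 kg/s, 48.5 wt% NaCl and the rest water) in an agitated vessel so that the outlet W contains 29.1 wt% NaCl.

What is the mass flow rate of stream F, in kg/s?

Let F be the unknown flow. Total out = 3070 + F.
NaCl balance: 802.07 + 0.332·F = 0.291·(3070 + F)
(0.332 − 0.291)·F = 0.291×3070 − 802.07 = 91.3
F = 91.3 / 0.041 = 2226.8 kg/s

2227 kg/s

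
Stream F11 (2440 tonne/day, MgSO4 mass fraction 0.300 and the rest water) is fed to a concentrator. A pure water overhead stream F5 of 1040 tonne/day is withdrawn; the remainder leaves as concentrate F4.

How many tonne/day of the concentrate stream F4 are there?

Concentrate = 2440 − 1040 = 1400 tonne/day.

1400 tonne/day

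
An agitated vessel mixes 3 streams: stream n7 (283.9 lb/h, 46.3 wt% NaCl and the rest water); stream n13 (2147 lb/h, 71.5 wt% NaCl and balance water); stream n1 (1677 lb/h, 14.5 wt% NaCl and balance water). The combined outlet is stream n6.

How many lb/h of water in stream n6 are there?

2198 lb/h

water out = water in = 283.9×0.537 + 2147×0.285 + 1677×0.855 = 2198.2 lb/h.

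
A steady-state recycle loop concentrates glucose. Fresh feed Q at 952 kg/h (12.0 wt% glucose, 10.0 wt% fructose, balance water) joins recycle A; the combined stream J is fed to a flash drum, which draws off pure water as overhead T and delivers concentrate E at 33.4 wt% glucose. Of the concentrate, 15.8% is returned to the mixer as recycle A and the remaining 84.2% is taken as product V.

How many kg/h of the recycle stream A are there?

Overall glucose balance (none leaves overhead): glucose in fresh feed = glucose in product, i.e. 952×0.120 = (1−0.158)·E·0.334.
E = 114.24/(0.334×0.842) = 406.22 kg/h.
Recycle A = 0.158×406.22 = 64.183 kg/h.

64.18 kg/h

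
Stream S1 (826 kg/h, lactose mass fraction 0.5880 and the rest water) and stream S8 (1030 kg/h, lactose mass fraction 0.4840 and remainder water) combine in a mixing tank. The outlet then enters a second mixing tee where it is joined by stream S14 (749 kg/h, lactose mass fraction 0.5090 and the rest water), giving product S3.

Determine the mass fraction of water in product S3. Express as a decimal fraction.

0.4758

Overall, product flow = 2605 kg/h.
water in = 826×0.412 + 1030×0.516 + 749×0.491 = 1239.6 kg/h.
water fraction in S3 = 0.4758.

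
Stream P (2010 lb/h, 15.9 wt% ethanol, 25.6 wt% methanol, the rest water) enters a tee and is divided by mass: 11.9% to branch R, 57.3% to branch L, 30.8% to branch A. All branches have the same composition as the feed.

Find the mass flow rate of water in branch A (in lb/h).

Branch A total = 0.308×2010 = 619.08 lb/h.
water in A = 0.585×619.08 = 362.16 lb/h.

362.2 lb/h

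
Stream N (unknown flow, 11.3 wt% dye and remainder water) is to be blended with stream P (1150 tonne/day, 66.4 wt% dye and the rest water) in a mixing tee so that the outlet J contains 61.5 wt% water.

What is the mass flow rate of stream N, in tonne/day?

Let N be the unknown flow. Total out = 1150 + N.
water balance: 386.4 + 0.887·N = 0.615·(1150 + N)
(0.887 − 0.615)·N = 0.615×1150 − 386.4 = 320.85
N = 320.85 / 0.272 = 1179.6 tonne/day

1180 tonne/day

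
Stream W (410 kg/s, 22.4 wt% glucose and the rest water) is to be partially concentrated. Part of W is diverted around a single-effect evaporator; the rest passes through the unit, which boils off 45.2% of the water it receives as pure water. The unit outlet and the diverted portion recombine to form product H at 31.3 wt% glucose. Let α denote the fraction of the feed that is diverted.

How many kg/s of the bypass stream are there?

77.62 kg/s

All 410×0.224 = 91.84 kg/s of glucose reaches H, so H = 91.84/0.313 = 293.42 kg/s and vapour = 116.58 kg/s.
The evaporator receives (1−α)·410 of feed at 0.776 water and removes 0.452 of that water:
0.452×0.776×(1−α)×410 = 116.58
(1−α) = 116.58/143.81 = 0.8107;  α = 0.1893.
Bypass flow = 0.1893×410 = 77.624 kg/s.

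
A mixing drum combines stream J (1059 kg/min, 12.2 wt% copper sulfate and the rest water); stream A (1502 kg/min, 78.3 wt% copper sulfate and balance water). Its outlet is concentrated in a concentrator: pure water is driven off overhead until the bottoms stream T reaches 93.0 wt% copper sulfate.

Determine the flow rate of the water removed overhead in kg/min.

1157 kg/min

copper sulfate entering = 1059×0.122 + 1502×0.783 = 1305.3 kg/min.
All copper sulfate reports to T, so T = 1305.3/0.930 = 1403.5 kg/min.
Total feed = 2561 kg/min; overhead = 2561 − 1403.5 = 1157.5 kg/min.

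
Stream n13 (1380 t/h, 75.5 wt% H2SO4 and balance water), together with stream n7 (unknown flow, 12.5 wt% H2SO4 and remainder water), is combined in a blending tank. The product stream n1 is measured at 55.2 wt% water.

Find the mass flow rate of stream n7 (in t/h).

1312 t/h

Let n7 be the unknown flow. Total out = 1380 + n7.
water balance: 338.1 + 0.875·n7 = 0.552·(1380 + n7)
(0.875 − 0.552)·n7 = 0.552×1380 − 338.1 = 423.66
n7 = 423.66 / 0.323 = 1311.6 t/h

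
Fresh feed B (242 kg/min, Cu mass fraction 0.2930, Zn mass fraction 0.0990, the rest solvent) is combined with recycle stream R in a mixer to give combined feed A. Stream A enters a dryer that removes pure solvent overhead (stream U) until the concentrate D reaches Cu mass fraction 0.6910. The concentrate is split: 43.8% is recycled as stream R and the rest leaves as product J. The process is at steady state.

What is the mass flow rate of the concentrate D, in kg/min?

Overall Cu balance (none leaves overhead): Cu in fresh feed = Cu in product, i.e. 242×0.293 = (1−0.438)·D·0.691.
D = 70.906/(0.691×0.562) = 182.59 kg/min.

182.6 kg/min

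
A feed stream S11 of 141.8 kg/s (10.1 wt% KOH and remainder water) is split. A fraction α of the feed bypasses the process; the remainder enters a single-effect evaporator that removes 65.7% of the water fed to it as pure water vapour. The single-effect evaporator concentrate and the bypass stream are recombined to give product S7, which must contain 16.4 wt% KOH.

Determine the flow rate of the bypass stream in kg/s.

All 141.8×0.101 = 14.322 kg/s of KOH reaches S7, so S7 = 14.322/0.164 = 87.328 kg/s and vapour = 54.472 kg/s.
The evaporator receives (1−α)·141.8 of feed at 0.899 water and removes 0.657 of that water:
0.657×0.899×(1−α)×141.8 = 54.472
(1−α) = 54.472/83.753 = 0.6504;  α = 0.3496.
Bypass flow = 0.3496×141.8 = 49.575 kg/s.

49.58 kg/s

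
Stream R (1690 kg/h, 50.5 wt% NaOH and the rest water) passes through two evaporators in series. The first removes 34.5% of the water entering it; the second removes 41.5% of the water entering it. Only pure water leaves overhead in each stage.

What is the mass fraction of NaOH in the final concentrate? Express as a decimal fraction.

water in feed = 1690×0.495 = 836.55 kg/h.
After stage 1: water left = (1−0.345)×836.55 = 547.94; stream total = 1401.4 kg/h.
After stage 2: water left = (1−0.415)×547.94 = 320.55; final concentrate = 1174 kg/h.
NaOH fraction = 853.45/1174 = 0.727.

0.727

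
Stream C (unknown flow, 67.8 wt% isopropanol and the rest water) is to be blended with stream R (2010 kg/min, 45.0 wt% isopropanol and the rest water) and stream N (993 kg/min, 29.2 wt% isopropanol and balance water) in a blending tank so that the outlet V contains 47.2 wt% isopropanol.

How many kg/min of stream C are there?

Let C be the unknown flow. Total out = 3003 + C.
isopropanol balance: 1194.5 + 0.678·C = 0.472·(3003 + C)
(0.678 − 0.472)·C = 0.472×3003 − 1194.5 = 222.96
C = 222.96 / 0.206 = 1082.3 kg/min

1082 kg/min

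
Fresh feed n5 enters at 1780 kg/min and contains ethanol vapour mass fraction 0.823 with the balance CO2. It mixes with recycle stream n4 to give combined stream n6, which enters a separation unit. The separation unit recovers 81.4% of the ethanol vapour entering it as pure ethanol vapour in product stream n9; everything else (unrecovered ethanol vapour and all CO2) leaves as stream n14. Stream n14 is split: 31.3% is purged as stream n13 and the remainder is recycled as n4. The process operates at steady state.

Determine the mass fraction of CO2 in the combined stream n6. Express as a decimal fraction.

CO2 enters only via n5 and leaves only via the purge: 1780×0.177 = 0.313×(CO2 in n14), and the separation unit passes all CO2, so CO2 in n6 = CO2 in n14 = 1006.6 kg/min.
ethanol vapour in n6: m_A = 1780×0.823 + (1−0.313)·(1−0.814)·m_A, so m_A = 1464.9/0.8722 = 1679.6 kg/min.
n6 = 1679.6 + 1006.6 = 2686.1 kg/min.
CO2 fraction in n6 = 1006.6/2686.1 = 0.375.

0.375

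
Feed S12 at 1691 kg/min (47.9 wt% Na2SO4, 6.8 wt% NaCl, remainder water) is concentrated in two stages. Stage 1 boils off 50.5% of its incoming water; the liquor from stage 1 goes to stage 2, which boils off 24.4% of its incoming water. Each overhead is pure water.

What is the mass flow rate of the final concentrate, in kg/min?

water in feed = 1691×0.453 = 766.02 kg/min.
After stage 1: water left = (1−0.505)×766.02 = 379.18; stream total = 1304.2 kg/min.
After stage 2: water left = (1−0.244)×379.18 = 286.66; final concentrate = 1211.6 kg/min.

1212 kg/min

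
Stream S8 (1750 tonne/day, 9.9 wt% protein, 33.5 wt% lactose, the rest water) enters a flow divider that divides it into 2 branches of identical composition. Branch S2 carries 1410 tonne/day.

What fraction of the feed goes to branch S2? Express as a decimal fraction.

Fraction to S2 = 1410/1750 = 0.8057.

0.806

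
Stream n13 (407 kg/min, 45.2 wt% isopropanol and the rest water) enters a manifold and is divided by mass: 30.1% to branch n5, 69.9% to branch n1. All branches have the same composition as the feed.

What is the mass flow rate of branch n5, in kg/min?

Branch n5 flow = 0.301×407 = 122.51 kg/min.

122.5 kg/min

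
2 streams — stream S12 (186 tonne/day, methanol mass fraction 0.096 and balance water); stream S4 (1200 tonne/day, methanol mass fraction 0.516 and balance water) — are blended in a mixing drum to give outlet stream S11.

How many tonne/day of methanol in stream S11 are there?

637.1 tonne/day

methanol out = methanol in = 186×0.096 + 1200×0.516 = 637.06 tonne/day.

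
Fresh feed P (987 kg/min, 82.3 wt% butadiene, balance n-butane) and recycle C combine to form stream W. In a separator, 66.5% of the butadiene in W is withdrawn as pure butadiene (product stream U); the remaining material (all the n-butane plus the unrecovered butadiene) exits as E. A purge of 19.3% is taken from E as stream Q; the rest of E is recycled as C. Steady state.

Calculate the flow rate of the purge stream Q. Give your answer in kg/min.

246.7 kg/min

n-butane enters only via P and leaves only via the purge: 987×0.177 = 0.193×(n-butane in E), and the separator passes all n-butane, so n-butane in W = n-butane in E = 905.18 kg/min.
butadiene in W: m_A = 987×0.823 + (1−0.193)·(1−0.665)·m_A, so m_A = 812.3/0.7297 = 1113.3 kg/min.
E = (1−0.665)×1113.3 + 905.18 = 1278.1 kg/min.
Purge Q = 0.193×1278.1 = 246.68 kg/min.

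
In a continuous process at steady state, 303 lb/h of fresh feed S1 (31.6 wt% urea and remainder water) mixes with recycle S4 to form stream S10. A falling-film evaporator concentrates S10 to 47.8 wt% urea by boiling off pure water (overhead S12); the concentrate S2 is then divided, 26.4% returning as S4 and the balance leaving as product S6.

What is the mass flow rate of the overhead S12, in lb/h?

102.7 lb/h

Overall urea balance (none leaves overhead): urea in fresh feed = urea in product, i.e. 303×0.316 = (1−0.264)·S2·0.478.
S2 = 95.748/(0.478×0.736) = 272.16 lb/h.
Recycle S4 = 0.264×272.16 = 71.85 lb/h.
Combined feed S10 = 303 + 71.85 = 374.85 lb/h.
Overhead S12 = S10 − S2 = 374.85 − 272.16 = 102.69 lb/h.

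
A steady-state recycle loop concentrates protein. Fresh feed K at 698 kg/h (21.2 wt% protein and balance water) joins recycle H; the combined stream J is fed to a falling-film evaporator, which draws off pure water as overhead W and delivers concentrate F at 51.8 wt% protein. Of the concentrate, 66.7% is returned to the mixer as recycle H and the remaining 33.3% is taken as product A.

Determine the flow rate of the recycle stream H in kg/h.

Overall protein balance (none leaves overhead): protein in fresh feed = protein in product, i.e. 698×0.212 = (1−0.667)·F·0.518.
F = 147.98/(0.518×0.333) = 857.86 kg/h.
Recycle H = 0.667×857.86 = 572.19 kg/h.

572.2 kg/h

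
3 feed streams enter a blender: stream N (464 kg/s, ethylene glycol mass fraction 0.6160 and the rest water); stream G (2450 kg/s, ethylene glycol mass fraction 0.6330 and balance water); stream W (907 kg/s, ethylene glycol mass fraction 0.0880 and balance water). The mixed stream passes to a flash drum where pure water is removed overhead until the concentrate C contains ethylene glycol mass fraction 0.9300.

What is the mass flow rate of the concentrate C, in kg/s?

2061 kg/s

ethylene glycol entering = 464×0.616 + 2450×0.633 + 907×0.088 = 1916.5 kg/s.
All ethylene glycol reports to C, so C = 1916.5/0.930 = 2060.7 kg/s.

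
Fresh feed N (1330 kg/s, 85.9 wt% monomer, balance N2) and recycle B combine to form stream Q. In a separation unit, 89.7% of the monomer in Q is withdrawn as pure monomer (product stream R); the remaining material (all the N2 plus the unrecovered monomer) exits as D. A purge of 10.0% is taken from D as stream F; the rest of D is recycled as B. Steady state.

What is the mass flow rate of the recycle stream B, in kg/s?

N2 enters only via N and leaves only via the purge: 1330×0.141 = 0.100×(N2 in D), and the separation unit passes all N2, so N2 in Q = N2 in D = 1875.3 kg/s.
monomer in Q: m_A = 1330×0.859 + (1−0.100)·(1−0.897)·m_A, so m_A = 1142.5/0.9073 = 1259.2 kg/s.
D = (1−0.897)×1259.2 + 1875.3 = 2005 kg/s.
Recycle B = (1−0.100)×2005 = 1804.5 kg/s.

1804 kg/s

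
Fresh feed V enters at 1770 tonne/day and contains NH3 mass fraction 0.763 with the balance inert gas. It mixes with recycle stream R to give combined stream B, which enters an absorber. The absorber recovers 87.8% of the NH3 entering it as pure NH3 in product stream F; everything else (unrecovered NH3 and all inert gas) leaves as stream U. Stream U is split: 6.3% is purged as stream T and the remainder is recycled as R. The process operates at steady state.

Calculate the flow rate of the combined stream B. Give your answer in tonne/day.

8183 tonne/day

inert gas enters only via V and leaves only via the purge: 1770×0.237 = 0.063×(inert gas in U), and the absorber passes all inert gas, so inert gas in B = inert gas in U = 6658.6 tonne/day.
NH3 in B: m_A = 1770×0.763 + (1−0.063)·(1−0.878)·m_A, so m_A = 1350.5/0.8857 = 1524.8 tonne/day.
B = 1524.8 + 6658.6 = 8183.4 tonne/day.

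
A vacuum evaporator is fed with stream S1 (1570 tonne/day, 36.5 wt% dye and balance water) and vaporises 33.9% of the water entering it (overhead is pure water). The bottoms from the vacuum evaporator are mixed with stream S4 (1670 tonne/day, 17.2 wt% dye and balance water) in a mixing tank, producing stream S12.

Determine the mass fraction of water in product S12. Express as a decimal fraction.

Vapour removed = 0.339×0.635×1570 = 337.97 tonne/day; concentrate = 1232 tonne/day.
water reaching the mixer = 658.98 (from concentrate) + 1670×0.828 = 2041.7 tonne/day.
Product flow = 1232 + 1670 = 2902 tonne/day; water fraction = 0.704.

0.704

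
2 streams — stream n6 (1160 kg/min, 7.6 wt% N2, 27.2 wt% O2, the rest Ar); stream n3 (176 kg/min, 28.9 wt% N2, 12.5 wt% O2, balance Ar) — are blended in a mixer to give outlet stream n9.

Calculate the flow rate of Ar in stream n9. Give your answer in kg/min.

Ar out = Ar in = 1160×0.652 + 176×0.586 = 859.46 kg/min.

859.5 kg/min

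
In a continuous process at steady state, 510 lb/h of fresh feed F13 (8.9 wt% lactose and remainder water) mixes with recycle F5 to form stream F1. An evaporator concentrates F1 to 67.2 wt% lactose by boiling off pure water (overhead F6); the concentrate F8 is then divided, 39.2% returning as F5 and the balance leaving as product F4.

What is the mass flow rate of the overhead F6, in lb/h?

Overall lactose balance (none leaves overhead): lactose in fresh feed = lactose in product, i.e. 510×0.089 = (1−0.392)·F8·0.672.
F8 = 45.39/(0.672×0.608) = 111.09 lb/h.
Recycle F5 = 0.392×111.09 = 43.549 lb/h.
Combined feed F1 = 510 + 43.549 = 553.55 lb/h.
Overhead F6 = F1 − F8 = 553.55 − 111.09 = 442.46 lb/h.

442.5 lb/h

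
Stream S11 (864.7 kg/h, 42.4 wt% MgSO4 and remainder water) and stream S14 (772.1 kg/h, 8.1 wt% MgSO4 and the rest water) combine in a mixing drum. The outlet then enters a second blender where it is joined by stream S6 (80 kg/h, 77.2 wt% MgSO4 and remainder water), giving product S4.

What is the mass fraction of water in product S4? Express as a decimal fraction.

0.714

Overall, product flow = 1716.8 kg/h.
water in = 864.7×0.576 + 772.1×0.919 + 80×0.228 = 1225.9 kg/h.
water fraction in S4 = 0.714.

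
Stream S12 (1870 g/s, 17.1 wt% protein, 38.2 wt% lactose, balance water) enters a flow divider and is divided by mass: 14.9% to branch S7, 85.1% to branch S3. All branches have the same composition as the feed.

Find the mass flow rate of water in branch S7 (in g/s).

124.5 g/s

Branch S7 total = 0.149×1870 = 278.63 g/s.
water in S7 = 0.447×278.63 = 124.55 g/s.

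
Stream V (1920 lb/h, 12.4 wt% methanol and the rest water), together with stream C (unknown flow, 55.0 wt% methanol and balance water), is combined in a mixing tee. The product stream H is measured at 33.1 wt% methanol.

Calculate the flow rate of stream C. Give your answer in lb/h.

Let C be the unknown flow. Total out = 1920 + C.
methanol balance: 238.08 + 0.550·C = 0.331·(1920 + C)
(0.550 − 0.331)·C = 0.331×1920 − 238.08 = 397.44
C = 397.44 / 0.219 = 1814.8 lb/h

1815 lb/h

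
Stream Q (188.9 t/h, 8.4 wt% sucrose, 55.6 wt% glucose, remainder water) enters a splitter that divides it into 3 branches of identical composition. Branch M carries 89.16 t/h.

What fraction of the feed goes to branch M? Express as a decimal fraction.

0.472

Fraction to M = 89.16/188.9 = 0.4720.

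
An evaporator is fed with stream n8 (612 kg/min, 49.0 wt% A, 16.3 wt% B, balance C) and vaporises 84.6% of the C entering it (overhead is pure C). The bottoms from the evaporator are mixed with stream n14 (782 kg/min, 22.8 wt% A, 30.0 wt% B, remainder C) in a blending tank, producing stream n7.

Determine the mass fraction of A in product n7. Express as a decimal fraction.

Vapour removed = 0.846×0.347×612 = 179.66 kg/min; concentrate = 432.34 kg/min.
A reaching the mixer = 299.88 (from concentrate) + 782×0.228 = 478.18 kg/min.
Product flow = 432.34 + 782 = 1214.3 kg/min; A fraction = 0.3938.

0.3938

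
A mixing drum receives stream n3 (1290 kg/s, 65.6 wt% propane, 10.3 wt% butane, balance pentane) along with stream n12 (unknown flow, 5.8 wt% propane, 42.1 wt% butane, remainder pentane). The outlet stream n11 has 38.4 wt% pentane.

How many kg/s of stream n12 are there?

1346 kg/s

Let n12 be the unknown flow. Total out = 1290 + n12.
pentane balance: 310.89 + 0.521·n12 = 0.384·(1290 + n12)
(0.521 − 0.384)·n12 = 0.384×1290 − 310.89 = 184.47
n12 = 184.47 / 0.137 = 1346.5 kg/s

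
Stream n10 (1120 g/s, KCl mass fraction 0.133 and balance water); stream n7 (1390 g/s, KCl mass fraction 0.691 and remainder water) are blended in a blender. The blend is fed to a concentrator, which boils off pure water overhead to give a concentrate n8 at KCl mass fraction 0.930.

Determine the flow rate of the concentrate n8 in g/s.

1193 g/s

KCl entering = 1120×0.133 + 1390×0.691 = 1109.4 g/s.
All KCl reports to n8, so n8 = 1109.4/0.930 = 1193 g/s.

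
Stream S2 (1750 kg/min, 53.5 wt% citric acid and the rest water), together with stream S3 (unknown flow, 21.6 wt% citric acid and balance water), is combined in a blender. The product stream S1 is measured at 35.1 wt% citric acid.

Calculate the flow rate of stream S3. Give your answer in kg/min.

2385 kg/min

Let S3 be the unknown flow. Total out = 1750 + S3.
citric acid balance: 936.25 + 0.216·S3 = 0.351·(1750 + S3)
(0.216 − 0.351)·S3 = 0.351×1750 − 936.25 = -322
S3 = -322 / -0.135 = 2385.2 kg/min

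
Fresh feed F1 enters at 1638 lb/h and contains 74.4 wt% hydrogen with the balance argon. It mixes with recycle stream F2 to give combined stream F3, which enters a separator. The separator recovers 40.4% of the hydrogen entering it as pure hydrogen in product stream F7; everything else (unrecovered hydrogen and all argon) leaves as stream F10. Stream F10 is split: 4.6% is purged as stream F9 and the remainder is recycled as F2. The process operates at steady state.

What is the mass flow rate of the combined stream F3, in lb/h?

argon enters only via F1 and leaves only via the purge: 1638×0.256 = 0.046×(argon in F10), and the separator passes all argon, so argon in F3 = argon in F10 = 9115.8 lb/h.
hydrogen in F3: m_A = 1638×0.744 + (1−0.046)·(1−0.404)·m_A, so m_A = 1218.7/0.4314 = 2824.8 lb/h.
F3 = 2824.8 + 9115.8 = 11941 lb/h.

11940 lb/h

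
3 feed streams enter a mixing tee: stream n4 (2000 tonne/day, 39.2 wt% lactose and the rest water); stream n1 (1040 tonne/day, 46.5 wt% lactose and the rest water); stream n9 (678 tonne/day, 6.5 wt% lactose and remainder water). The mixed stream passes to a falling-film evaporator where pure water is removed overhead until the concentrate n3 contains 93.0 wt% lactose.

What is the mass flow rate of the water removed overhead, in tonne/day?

2308 tonne/day

lactose entering = 2000×0.392 + 1040×0.465 + 678×0.065 = 1311.7 tonne/day.
All lactose reports to n3, so n3 = 1311.7/0.930 = 1410.4 tonne/day.
Total feed = 3718 tonne/day; overhead = 3718 − 1410.4 = 2307.6 tonne/day.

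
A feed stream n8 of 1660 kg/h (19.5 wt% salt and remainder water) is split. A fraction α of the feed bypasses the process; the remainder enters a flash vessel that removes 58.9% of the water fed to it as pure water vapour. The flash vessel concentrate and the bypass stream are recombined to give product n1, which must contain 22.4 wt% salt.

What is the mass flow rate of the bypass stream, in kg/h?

1207 kg/h

All 1660×0.195 = 323.7 kg/h of salt reaches n1, so n1 = 323.7/0.224 = 1445.1 kg/h and vapour = 214.91 kg/h.
The evaporator receives (1−α)·1660 of feed at 0.805 water and removes 0.589 of that water:
0.589×0.805×(1−α)×1660 = 214.91
(1−α) = 214.91/787.08 = 0.2730;  α = 0.7270.
Bypass flow = 0.7270×1660 = 1206.7 kg/h.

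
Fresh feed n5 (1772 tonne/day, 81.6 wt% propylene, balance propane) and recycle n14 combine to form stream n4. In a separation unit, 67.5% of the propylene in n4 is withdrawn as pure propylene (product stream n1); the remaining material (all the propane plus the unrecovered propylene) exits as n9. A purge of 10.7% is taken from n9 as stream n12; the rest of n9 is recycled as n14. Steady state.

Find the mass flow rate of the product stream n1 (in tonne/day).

1375 tonne/day

propylene in n4: m_A = 1772×0.816 + (1−0.107)·(1−0.675)·m_A, so m_A = 1446/0.7098 = 2037.2 tonne/day.
Product n1 = 0.675×2037.2 = 1375.1 tonne/day.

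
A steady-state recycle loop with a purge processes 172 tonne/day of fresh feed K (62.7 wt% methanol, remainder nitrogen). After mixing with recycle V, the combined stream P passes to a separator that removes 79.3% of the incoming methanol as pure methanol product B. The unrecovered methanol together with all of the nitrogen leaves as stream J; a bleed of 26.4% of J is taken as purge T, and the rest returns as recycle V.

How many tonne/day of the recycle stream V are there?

nitrogen enters only via K and leaves only via the purge: 172×0.373 = 0.264×(nitrogen in J), and the separator passes all nitrogen, so nitrogen in P = nitrogen in J = 243.02 tonne/day.
methanol in P: m_A = 172×0.627 + (1−0.264)·(1−0.793)·m_A, so m_A = 107.84/0.8476 = 127.23 tonne/day.
J = (1−0.793)×127.23 + 243.02 = 269.35 tonne/day.
Recycle V = (1−0.264)×269.35 = 198.24 tonne/day.

198.2 tonne/day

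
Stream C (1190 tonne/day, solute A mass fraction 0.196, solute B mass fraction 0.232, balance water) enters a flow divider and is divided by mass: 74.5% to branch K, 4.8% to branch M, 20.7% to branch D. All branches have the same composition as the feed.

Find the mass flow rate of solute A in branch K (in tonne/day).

173.8 tonne/day

Branch K total = 0.745×1190 = 886.55 tonne/day.
solute A in K = 0.196×886.55 = 173.76 tonne/day.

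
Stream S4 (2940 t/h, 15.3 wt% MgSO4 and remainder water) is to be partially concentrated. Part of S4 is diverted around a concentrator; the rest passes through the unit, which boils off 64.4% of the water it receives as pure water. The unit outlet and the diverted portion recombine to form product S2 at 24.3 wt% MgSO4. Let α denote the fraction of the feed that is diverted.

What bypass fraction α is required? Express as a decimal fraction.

0.321

All 2940×0.153 = 449.82 t/h of MgSO4 reaches S2, so S2 = 449.82/0.243 = 1851.1 t/h and vapour = 1088.9 t/h.
The evaporator receives (1−α)·2940 of feed at 0.847 water and removes 0.644 of that water:
0.644×0.847×(1−α)×2940 = 1088.9
(1−α) = 1088.9/1603.7 = 0.6790;  α = 0.3210.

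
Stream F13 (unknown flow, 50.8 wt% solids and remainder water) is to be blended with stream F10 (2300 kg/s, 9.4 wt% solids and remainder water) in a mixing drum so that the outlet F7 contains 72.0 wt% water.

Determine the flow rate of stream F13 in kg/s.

Let F13 be the unknown flow. Total out = 2300 + F13.
water balance: 2083.8 + 0.492·F13 = 0.720·(2300 + F13)
(0.492 − 0.720)·F13 = 0.720×2300 − 2083.8 = -427.8
F13 = -427.8 / -0.228 = 1876.3 kg/s

1876 kg/s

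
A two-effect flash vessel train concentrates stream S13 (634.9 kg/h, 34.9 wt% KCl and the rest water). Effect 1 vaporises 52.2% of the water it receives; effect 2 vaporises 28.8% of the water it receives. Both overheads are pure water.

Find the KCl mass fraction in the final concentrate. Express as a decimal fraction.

water in feed = 634.9×0.651 = 413.32 kg/h.
After stage 1: water left = (1−0.522)×413.32 = 197.57; stream total = 419.15 kg/h.
After stage 2: water left = (1−0.288)×197.57 = 140.67; final concentrate = 362.25 kg/h.
KCl fraction = 221.58/362.25 = 0.612.

0.612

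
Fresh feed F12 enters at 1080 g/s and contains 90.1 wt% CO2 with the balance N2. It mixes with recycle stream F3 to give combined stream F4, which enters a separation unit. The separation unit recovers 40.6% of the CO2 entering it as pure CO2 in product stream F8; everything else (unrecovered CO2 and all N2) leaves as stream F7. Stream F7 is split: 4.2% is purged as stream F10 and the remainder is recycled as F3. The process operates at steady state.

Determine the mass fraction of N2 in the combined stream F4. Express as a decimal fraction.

0.5299

N2 enters only via F12 and leaves only via the purge: 1080×0.099 = 0.042×(N2 in F7), and the separation unit passes all N2, so N2 in F4 = N2 in F7 = 2545.7 g/s.
CO2 in F4: m_A = 1080×0.901 + (1−0.042)·(1−0.406)·m_A, so m_A = 973.08/0.4309 = 2258 g/s.
F4 = 2258 + 2545.7 = 4803.7 g/s.
N2 fraction in F4 = 2545.7/4803.7 = 0.5299.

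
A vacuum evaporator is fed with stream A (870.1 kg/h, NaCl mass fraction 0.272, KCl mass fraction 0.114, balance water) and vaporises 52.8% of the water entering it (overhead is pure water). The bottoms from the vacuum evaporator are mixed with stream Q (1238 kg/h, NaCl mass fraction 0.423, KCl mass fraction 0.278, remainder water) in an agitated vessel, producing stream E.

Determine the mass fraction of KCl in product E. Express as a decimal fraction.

0.243

Vapour removed = 0.528×0.614×870.1 = 282.08 kg/h; concentrate = 588.02 kg/h.
KCl reaching the mixer = 99.191 (from concentrate) + 1238×0.278 = 443.36 kg/h.
Product flow = 588.02 + 1238 = 1826 kg/h; KCl fraction = 0.243.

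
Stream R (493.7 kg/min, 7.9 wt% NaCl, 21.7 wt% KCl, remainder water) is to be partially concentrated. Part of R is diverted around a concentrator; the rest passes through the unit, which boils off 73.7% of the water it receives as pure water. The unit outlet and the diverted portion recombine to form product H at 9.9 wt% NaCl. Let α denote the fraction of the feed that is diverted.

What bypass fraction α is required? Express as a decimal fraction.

All 493.7×0.079 = 39.002 kg/min of NaCl reaches H, so H = 39.002/0.099 = 393.96 kg/min and vapour = 99.737 kg/min.
The evaporator receives (1−α)·493.7 of feed at 0.704 water and removes 0.737 of that water:
0.737×0.704×(1−α)×493.7 = 99.737
(1−α) = 99.737/256.16 = 0.3894;  α = 0.6106.

0.611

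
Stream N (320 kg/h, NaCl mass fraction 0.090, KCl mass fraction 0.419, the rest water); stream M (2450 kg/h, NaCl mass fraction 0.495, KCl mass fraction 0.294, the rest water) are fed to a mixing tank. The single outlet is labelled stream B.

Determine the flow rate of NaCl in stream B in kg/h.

NaCl out = NaCl in = 320×0.090 + 2450×0.495 = 1241.5 kg/h.

1242 kg/h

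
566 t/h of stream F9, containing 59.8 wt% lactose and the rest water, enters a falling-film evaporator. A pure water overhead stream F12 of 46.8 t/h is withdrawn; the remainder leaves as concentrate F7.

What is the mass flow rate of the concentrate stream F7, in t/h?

Concentrate = 566 − 46.8 = 519.2 t/h.

519.2 t/h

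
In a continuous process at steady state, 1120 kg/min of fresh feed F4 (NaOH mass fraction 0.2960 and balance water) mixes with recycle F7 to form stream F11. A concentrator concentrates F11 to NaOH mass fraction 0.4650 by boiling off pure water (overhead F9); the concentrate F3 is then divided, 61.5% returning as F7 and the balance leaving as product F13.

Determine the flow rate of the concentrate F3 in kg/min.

1852 kg/min

Overall NaOH balance (none leaves overhead): NaOH in fresh feed = NaOH in product, i.e. 1120×0.296 = (1−0.615)·F3·0.465.
F3 = 331.52/(0.465×0.385) = 1851.8 kg/min.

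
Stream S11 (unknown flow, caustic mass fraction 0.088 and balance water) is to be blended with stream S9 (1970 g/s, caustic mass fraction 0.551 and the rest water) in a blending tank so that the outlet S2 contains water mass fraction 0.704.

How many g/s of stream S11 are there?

2415 g/s

Let S11 be the unknown flow. Total out = 1970 + S11.
water balance: 884.53 + 0.912·S11 = 0.704·(1970 + S11)
(0.912 − 0.704)·S11 = 0.704×1970 − 884.53 = 502.35
S11 = 502.35 / 0.208 = 2415.1 g/s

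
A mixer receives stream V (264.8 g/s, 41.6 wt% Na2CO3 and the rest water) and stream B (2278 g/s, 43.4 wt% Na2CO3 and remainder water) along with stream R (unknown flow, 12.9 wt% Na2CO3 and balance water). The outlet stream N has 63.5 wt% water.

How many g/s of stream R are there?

Let R be the unknown flow. Total out = 2542.8 + R.
water balance: 1444 + 0.871·R = 0.635·(2542.8 + R)
(0.871 − 0.635)·R = 0.635×2542.8 − 1444 = 170.69
R = 170.69 / 0.236 = 723.25 g/s

723.2 g/s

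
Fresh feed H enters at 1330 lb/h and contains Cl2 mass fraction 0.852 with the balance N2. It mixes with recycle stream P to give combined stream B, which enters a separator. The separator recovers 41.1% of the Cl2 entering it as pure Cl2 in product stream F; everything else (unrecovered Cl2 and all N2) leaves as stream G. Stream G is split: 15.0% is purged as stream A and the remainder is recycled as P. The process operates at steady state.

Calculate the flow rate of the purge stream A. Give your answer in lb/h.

397.3 lb/h

N2 enters only via H and leaves only via the purge: 1330×0.148 = 0.150×(N2 in G), and the separator passes all N2, so N2 in B = N2 in G = 1312.3 lb/h.
Cl2 in B: m_A = 1330×0.852 + (1−0.150)·(1−0.411)·m_A, so m_A = 1133.2/0.4994 = 2269.3 lb/h.
G = (1−0.411)×2269.3 + 1312.3 = 2648.9 lb/h.
Purge A = 0.150×2648.9 = 397.33 lb/h.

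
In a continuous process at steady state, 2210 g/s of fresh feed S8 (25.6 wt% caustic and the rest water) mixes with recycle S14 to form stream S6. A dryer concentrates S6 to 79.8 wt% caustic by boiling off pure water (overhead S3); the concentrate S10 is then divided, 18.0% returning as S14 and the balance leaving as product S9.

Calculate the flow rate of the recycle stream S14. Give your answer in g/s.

155.6 g/s

Overall caustic balance (none leaves overhead): caustic in fresh feed = caustic in product, i.e. 2210×0.256 = (1−0.180)·S10·0.798.
S10 = 565.76/(0.798×0.820) = 864.6 g/s.
Recycle S14 = 0.180×864.6 = 155.63 g/s.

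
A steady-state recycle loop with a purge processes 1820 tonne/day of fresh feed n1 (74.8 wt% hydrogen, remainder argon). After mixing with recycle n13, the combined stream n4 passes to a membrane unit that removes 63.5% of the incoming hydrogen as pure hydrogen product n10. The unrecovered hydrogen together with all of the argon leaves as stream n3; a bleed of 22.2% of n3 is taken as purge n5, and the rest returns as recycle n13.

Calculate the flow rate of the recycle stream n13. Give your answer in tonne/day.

2147 tonne/day

argon enters only via n1 and leaves only via the purge: 1820×0.252 = 0.222×(argon in n3), and the membrane unit passes all argon, so argon in n4 = argon in n3 = 2065.9 tonne/day.
hydrogen in n4: m_A = 1820×0.748 + (1−0.222)·(1−0.635)·m_A, so m_A = 1361.4/0.7160 = 1901.3 tonne/day.
n3 = (1−0.635)×1901.3 + 2065.9 = 2759.9 tonne/day.
Recycle n13 = (1−0.222)×2759.9 = 2147.2 tonne/day.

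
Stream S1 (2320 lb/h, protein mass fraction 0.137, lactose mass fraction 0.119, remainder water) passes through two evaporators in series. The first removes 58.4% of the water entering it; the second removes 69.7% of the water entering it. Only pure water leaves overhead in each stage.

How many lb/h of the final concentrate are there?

water in feed = 2320×0.744 = 1726.1 lb/h.
After stage 1: water left = (1−0.584)×1726.1 = 718.05; stream total = 1312 lb/h.
After stage 2: water left = (1−0.697)×718.05 = 217.57; final concentrate = 811.49 lb/h.

811.5 lb/h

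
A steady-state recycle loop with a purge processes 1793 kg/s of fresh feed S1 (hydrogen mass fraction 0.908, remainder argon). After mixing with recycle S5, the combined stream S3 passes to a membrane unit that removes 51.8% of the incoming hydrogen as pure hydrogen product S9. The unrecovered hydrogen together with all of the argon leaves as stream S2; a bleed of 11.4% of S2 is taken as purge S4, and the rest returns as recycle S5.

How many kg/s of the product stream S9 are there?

hydrogen in S3: m_A = 1793×0.908 + (1−0.114)·(1−0.518)·m_A, so m_A = 1628/0.5729 = 2841.5 kg/s.
Product S9 = 0.518×2841.5 = 1471.9 kg/s.

1472 kg/s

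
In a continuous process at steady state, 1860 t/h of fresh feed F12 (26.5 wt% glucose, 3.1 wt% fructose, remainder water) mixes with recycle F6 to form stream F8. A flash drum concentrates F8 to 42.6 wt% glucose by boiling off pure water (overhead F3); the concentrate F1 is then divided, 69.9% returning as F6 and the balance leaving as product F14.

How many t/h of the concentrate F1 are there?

Overall glucose balance (none leaves overhead): glucose in fresh feed = glucose in product, i.e. 1860×0.265 = (1−0.699)·F1·0.426.
F1 = 492.9/(0.426×0.301) = 3844 t/h.

3844 t/h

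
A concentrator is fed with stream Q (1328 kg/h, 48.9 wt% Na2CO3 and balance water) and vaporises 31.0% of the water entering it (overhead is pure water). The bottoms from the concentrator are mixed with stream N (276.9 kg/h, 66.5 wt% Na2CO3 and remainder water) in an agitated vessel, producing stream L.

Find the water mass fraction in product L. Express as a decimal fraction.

0.402

Vapour removed = 0.310×0.511×1328 = 210.37 kg/h; concentrate = 1117.6 kg/h.
water reaching the mixer = 468.24 (from concentrate) + 276.9×0.335 = 561 kg/h.
Product flow = 1117.6 + 276.9 = 1394.5 kg/h; water fraction = 0.402.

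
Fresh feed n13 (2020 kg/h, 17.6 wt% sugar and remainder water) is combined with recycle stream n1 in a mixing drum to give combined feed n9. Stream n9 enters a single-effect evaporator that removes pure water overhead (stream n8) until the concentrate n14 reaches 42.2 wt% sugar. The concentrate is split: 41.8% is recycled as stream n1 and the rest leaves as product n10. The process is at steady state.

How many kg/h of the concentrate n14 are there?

Overall sugar balance (none leaves overhead): sugar in fresh feed = sugar in product, i.e. 2020×0.176 = (1−0.418)·n14·0.422.
n14 = 355.52/(0.422×0.582) = 1447.5 kg/h.

1448 kg/h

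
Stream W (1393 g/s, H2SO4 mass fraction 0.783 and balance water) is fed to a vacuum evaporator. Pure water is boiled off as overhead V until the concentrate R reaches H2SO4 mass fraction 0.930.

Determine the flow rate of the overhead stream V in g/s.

220.2 g/s

H2SO4 is conserved: 1393×0.783 = 1090.7 g/s all reports to the concentrate.
Concentrate = 1090.7/(target fraction) = 1172.8 g/s.
Overhead = 1393 − 1172.8 = 220.18 g/s.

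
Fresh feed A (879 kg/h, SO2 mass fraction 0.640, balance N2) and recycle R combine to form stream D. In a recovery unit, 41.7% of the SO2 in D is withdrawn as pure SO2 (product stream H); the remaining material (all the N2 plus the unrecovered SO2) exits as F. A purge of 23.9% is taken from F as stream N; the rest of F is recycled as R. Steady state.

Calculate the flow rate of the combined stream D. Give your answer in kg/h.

N2 enters only via A and leaves only via the purge: 879×0.360 = 0.239×(N2 in F), and the recovery unit passes all N2, so N2 in D = N2 in F = 1324 kg/h.
SO2 in D: m_A = 879×0.640 + (1−0.239)·(1−0.417)·m_A, so m_A = 562.56/0.5563 = 1011.2 kg/h.
D = 1011.2 + 1324 = 2335.2 kg/h.

2335 kg/h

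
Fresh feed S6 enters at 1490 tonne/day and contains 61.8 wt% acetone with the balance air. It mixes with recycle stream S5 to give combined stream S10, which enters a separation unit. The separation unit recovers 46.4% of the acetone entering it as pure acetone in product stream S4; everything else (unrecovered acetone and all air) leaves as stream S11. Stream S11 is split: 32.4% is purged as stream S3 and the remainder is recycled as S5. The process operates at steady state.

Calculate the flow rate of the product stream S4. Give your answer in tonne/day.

acetone in S10: m_A = 1490×0.618 + (1−0.324)·(1−0.464)·m_A, so m_A = 920.82/0.6377 = 1444.1 tonne/day.
Product S4 = 0.464×1444.1 = 670.04 tonne/day.

670 tonne/day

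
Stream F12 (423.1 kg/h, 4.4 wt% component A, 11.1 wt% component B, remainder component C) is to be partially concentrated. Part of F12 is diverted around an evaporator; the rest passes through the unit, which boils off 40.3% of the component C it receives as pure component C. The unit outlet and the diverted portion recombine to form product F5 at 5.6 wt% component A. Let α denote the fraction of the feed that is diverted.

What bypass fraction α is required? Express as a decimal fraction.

All 423.1×0.044 = 18.616 kg/h of component A reaches F5, so F5 = 18.616/0.056 = 332.44 kg/h and vapour = 90.664 kg/h.
The evaporator receives (1−α)·423.1 of feed at 0.845 component C and removes 0.403 of that component C:
0.403×0.845×(1−α)×423.1 = 90.664
(1−α) = 90.664/144.08 = 0.6293;  α = 0.3707.

0.371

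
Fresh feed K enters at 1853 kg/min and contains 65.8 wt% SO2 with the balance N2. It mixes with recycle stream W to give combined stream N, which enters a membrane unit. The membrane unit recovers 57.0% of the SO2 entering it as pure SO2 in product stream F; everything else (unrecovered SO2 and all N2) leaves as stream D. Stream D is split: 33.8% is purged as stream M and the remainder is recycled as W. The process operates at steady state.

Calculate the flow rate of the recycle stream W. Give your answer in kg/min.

1726 kg/min

N2 enters only via K and leaves only via the purge: 1853×0.342 = 0.338×(N2 in D), and the membrane unit passes all N2, so N2 in N = N2 in D = 1874.9 kg/min.
SO2 in N: m_A = 1853×0.658 + (1−0.338)·(1−0.570)·m_A, so m_A = 1219.3/0.7153 = 1704.5 kg/min.
D = (1−0.570)×1704.5 + 1874.9 = 2607.9 kg/min.
Recycle W = (1−0.338)×2607.9 = 1726.4 kg/min.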